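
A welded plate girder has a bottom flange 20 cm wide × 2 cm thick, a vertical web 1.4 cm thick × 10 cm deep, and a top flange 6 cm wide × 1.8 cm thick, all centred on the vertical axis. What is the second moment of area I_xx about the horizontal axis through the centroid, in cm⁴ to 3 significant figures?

Split into non-overlapping primitives; take the origin at the lower-left of the bounding box.
Bottom plate: 20 × 2, A = 40 cm², y = 1 cm, Ī = 13.333 cm⁴.
Web plate: 1.4 × 10, A = 14 cm², y = 7 cm, Ī = 116.67 cm⁴.
Top plate: 6 × 1.8, A = 10.8 cm², y = 12.9 cm, Ī = 2.916 cm⁴.
Centroid: ȳ = ΣA·y / ΣA = 4.2796 cm.
Transfer each piece to the horizontal axis through the centroid using Ī + A·d² with d = y − 4.2796:
  bottom plate: d = -3.2796 cm → contributes +443.57 cm⁴
  web plate: d = 2.7204 cm → contributes +220.27 cm⁴
  top plate: d = 8.6204 cm → contributes +805.47 cm⁴
Total I = 1469.3 cm⁴.

I_xx ≈ 1470 cm⁴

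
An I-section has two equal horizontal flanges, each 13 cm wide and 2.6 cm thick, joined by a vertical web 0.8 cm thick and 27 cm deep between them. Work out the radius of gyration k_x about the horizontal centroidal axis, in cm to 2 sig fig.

k_x ≈ 13 cm

Treat the section as a set of non-overlapping primitives; coordinates are from the bounding-box lower-left.
Bottom flange: 13 × 2.6, A = 33.8 cm², y = 1.3 cm, Ī = 19.04 cm⁴.
Web: 0.8 × 27, A = 21.6 cm², y = 16.1 cm, Ī = 1 312 cm⁴.
Top flange: 13 × 2.6, A = 33.8 cm², y = 30.9 cm, Ī = 19.04 cm⁴.
By symmetry the centroid is at mid-height, ȳ = 16.1 cm.
Transfer each piece to the horizontal centroidal axis using Ī + A·d² with d = y − 16.1:
  bottom flange: d = -14.8 cm → contributes +7 423 cm⁴
  web: d = 0 cm → contributes +1 312 cm⁴
  top flange: d = 14.8 cm → contributes +7 423 cm⁴
Total I = 16 157 cm⁴.
Radius of gyration: k = √(I/A) = √(16 157 / 89.2) = 13.46 cm.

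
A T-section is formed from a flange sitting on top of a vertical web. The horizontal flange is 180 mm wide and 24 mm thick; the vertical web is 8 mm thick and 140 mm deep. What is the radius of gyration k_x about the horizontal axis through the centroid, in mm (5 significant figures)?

k_x ≈ 38.389 mm

Break the section into simple shapes (no overlaps), measuring from the bottom-left corner of the bounding box.
Flange: 180 × 24, A = 4 320 mm², y = 152 mm, Ī = 207 360 mm⁴.
Web: 8 × 140, A = 1 120 mm², y = 70 mm, Ī = 1 829 333 mm⁴.
Centroid: ȳ = ΣA·y / ΣA = 135.1176 mm.
Transfer each piece to the horizontal axis through the centroid using Ī + A·d² with d = y − 135.1176:
  flange: d = 16.88235 mm → contributes +1 438 620 mm⁴
  web: d = -65.11765 mm → contributes +6 578 478 mm⁴
Total I = 8 017 098 mm⁴.
Radius of gyration: k = √(I/A) = √(8 017 098 / 5 440) = 38.38921 mm.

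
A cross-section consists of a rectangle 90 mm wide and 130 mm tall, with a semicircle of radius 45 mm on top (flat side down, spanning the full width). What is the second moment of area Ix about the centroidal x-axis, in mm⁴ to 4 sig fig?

Ix ≈ 3.462 × 10⁷ mm⁴

Decompose the section into non-overlapping parts with the origin at the bottom-left of its bounding rectangle.
Rectangular body: 90 × 130, A = 11 700 mm², y = 65 mm, Ī = 16 477 500 mm⁴.
Semicircular cap: semicircle r = 45, A = 3180.86 mm², y = 149.099 mm, Ī = 450 072 mm⁴.
Centroid: ȳ = ΣA·y / ΣA = 82.9765 mm.
Transfer each piece to the centroidal x-axis using Ī + A·d² with d = y − 82.9765:
  rectangular body: d = -17.9765 mm → contributes +20 258 415 mm⁴
  semicircular cap: d = 66.1221 mm → contributes +14 357 214 mm⁴
Total I = 34 615 629 mm⁴.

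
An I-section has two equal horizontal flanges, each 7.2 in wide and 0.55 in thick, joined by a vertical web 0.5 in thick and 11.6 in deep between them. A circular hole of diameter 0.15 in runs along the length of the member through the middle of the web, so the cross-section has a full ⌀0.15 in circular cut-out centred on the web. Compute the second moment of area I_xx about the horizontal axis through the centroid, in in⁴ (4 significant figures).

Break the section into simple shapes (no overlaps), measuring from the bottom-left corner of the bounding box.
Bottom flange: 7.2 × 0.55, A = 3.96 in², y = 0.275 in, Ī = 0.099825 in⁴.
Web: 0.5 × 11.6, A = 5.8 in², y = 6.35 in, Ī = 65.0373 in⁴.
Top flange: 7.2 × 0.55, A = 3.96 in², y = 12.425 in, Ī = 0.099825 in⁴.
Hole (subtracted): ⌀0.15, A = 0.0176715 in², y = 6.35 in, Ī = 0.0000248505 in⁴.
By symmetry the centroid is at mid-height, ȳ = 6.35 in.
Transfer each piece to the horizontal axis through the centroid using Ī + A·d² with d = y − 6.35:
  bottom flange: d = -6.075 in → contributes +146.246 in⁴
  web: d = 0 in → contributes +65.0373 in⁴
  top flange: d = 6.075 in → contributes +146.246 in⁴
  hole: d = 0 in → contributes −0.0000248505 in⁴
Total I = 357.53 in⁴.

I_xx ≈ 357.5 in⁴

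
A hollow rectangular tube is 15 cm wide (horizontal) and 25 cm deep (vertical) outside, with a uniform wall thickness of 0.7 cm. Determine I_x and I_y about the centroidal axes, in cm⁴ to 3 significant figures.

I_x ≈ 4630 cm⁴, I_y ≈ 2080 cm⁴

Break the section into simple shapes (no overlaps), measuring from the bottom-left corner of the bounding box.
Outer rectangle: 15 × 25, A = 375 cm², y = 12.5 cm, Ī = 19 531 cm⁴.
Inner void (subtracted): 13.6 × 23.6, A = 320.96 cm², y = 12.5 cm, Ī = 14 897 cm⁴.
By symmetry the centroid is at mid-height, ȳ = 12.5 cm.
All pieces are centred on the centroidal x-axis, so I = ΣĪ (holes subtracted) = 4634.4 cm⁴.
Repeating about the centroidal y-axis gives I_y = 2084.2 cm⁴.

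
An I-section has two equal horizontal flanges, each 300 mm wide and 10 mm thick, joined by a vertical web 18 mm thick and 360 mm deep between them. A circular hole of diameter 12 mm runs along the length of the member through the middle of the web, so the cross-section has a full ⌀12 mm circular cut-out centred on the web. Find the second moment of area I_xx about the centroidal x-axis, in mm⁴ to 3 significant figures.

I_xx ≈ 2.75 × 10⁸ mm⁴

Decompose the section into non-overlapping parts with the origin at the bottom-left of its bounding rectangle.
Bottom flange: 300 × 10, A = 3 000 mm², y = 5 mm, Ī = 25 000 mm⁴.
Web: 18 × 360, A = 6 480 mm², y = 190 mm, Ī = 69 984 000 mm⁴.
Top flange: 300 × 10, A = 3 000 mm², y = 375 mm, Ī = 25 000 mm⁴.
Hole (subtracted): ⌀12, A = 113.1 mm², y = 190 mm, Ī = 1017.9 mm⁴.
By symmetry the centroid is at mid-height, ȳ = 190 mm.
Transfer each piece to the centroidal x-axis using Ī + A·d² with d = y − 190:
  bottom flange: d = -185 mm → contributes +102 700 000 mm⁴
  web: d = 0 mm → contributes +69 984 000 mm⁴
  top flange: d = 185 mm → contributes +102 700 000 mm⁴
  hole: d = 0 mm → contributes −1017.9 mm⁴
Total I = 275 382 982 mm⁴.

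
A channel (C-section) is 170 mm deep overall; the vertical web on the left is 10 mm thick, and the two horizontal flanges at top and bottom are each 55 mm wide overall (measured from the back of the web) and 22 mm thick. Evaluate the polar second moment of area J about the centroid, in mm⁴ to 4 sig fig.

J ≈ 1.606 × 10⁷ mm⁴

Decompose the section into non-overlapping parts with the origin at the bottom-left of its bounding rectangle.
Web: 10 × 170, A = 1 700 mm², y = 85 mm, Ī = 4 094 167 mm⁴.
Top flange (beyond web): 45 × 22, A = 990 mm², y = 159 mm, Ī = 39 930 mm⁴.
Bottom flange (beyond web): 45 × 22, A = 990 mm², y = 11 mm, Ī = 39 930 mm⁴.
By symmetry the centroid is at mid-height, ȳ = 85 mm.
Transfer each piece to the centroidal x-axis using Ī + A·d² with d = y − 85:
  web: d = 0 mm → contributes +4 094 167 mm⁴
  top flange (beyond web): d = 74 mm → contributes +5 461 170 mm⁴
  bottom flange (beyond web): d = -74 mm → contributes +5 461 170 mm⁴
Total I = 15 016 507 mm⁴.
For the y-axis: x̄ = 19.7962 mm.
Repeating about the centroidal y-axis gives I_y = 1 040 014 mm⁴.
Polar second moment: J = I_x + I_y = 16 056 520 mm⁴.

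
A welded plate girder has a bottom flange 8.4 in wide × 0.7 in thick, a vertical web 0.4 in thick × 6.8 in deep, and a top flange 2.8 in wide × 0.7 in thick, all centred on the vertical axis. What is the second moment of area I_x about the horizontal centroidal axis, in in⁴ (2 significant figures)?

Treat the section as a set of non-overlapping primitives; coordinates are from the bounding-box lower-left.
Bottom plate: 8.4 × 0.7, A = 5.88 in², y = 0.35 in, Ī = 0.2401 in⁴.
Web plate: 0.4 × 6.8, A = 2.72 in², y = 4.1 in, Ī = 10.48 in⁴.
Top plate: 2.8 × 0.7, A = 1.96 in², y = 7.85 in, Ī = 0.08003 in⁴.
Centroid: ȳ = ΣA·y / ΣA = 2.708 in.
Transfer each piece to the horizontal centroidal axis using Ī + A·d² with d = y − 2.708:
  bottom plate: d = -2.358 in → contributes +32.93 in⁴
  web plate: d = 1.392 in → contributes +15.75 in⁴
  top plate: d = 5.142 in → contributes +51.9 in⁴
Total I = 100.6 in⁴.

I_x ≈ 100 in⁴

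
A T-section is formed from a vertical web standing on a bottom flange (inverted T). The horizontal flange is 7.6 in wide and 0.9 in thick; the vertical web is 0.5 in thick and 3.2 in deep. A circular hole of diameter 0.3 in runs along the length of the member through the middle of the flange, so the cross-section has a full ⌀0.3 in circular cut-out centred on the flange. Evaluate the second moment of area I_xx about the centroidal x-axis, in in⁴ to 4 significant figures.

Split into non-overlapping primitives; take the origin at the lower-left of the bounding box.
Flange: 7.6 × 0.9, A = 6.84 in², y = 0.45 in, Ī = 0.4617 in⁴.
Web: 0.5 × 3.2, A = 1.6 in², y = 2.5 in, Ī = 1.36533 in⁴.
Hole (subtracted): ⌀0.3, A = 0.0706858 in², y = 0.45 in, Ī = 0.000397608 in⁴.
Centroid: ȳ = ΣA·y / ΣA = 0.841908 in.
Transfer each piece to the centroidal x-axis using Ī + A·d² with d = y − 0.841908:
  flange: d = -0.391908 in → contributes +1.51227 in⁴
  web: d = 1.65809 in → contributes +5.76416 in⁴
  hole: d = -0.391908 in → contributes −0.0112544 in⁴
Total I = 7.26518 in⁴.

I_xx ≈ 7.265 in⁴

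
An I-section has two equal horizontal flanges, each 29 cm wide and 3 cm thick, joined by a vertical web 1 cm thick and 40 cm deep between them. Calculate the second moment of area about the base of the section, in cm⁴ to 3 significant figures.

Decompose the section into non-overlapping parts with the origin at the bottom-left of its bounding rectangle.
Bottom flange: 29 × 3, A = 87 cm², y = 1.5 cm, Ī = 65.25 cm⁴.
Web: 1 × 40, A = 40 cm², y = 23 cm, Ī = 5333.3 cm⁴.
Top flange: 29 × 3, A = 87 cm², y = 44.5 cm, Ī = 65.25 cm⁴.
Transfer each piece to a horizontal axis along the bottom face using Ī + A·d² with d = y − 0:
  bottom flange: d = 1.5 cm → contributes +261 cm⁴
  web: d = 23 cm → contributes +26 493 cm⁴
  top flange: d = 44.5 cm → contributes +172 347 cm⁴
Total I = 199 101 cm⁴.

I_base ≈ 1.99 × 10⁵ cm⁴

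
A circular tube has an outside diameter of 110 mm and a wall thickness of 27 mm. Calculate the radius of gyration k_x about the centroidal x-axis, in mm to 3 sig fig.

k_x ≈ 30.9 mm

Split into non-overlapping primitives; take the origin at the lower-left of the bounding box.
Outer circle: ⌀110, A = 9503.3 mm², y = 55 mm, Ī = 7 186 884 mm⁴.
Bore (subtracted): ⌀56, A = 2 463 mm², y = 55 mm, Ī = 482 750 mm⁴.
By symmetry the centroid is at mid-height, ȳ = 55 mm.
All pieces are centred on the centroidal x-axis, so I = ΣĪ (holes subtracted) = 6 704 134 mm⁴.
Radius of gyration: k = √(I/A) = √(6 704 134 / 7040.3) = 30.859 mm.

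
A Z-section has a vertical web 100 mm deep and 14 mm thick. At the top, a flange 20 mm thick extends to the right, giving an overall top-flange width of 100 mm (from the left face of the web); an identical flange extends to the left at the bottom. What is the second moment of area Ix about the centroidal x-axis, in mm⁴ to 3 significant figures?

Ix ≈ 6.79 × 10⁶ mm⁴

Break the section into simple shapes (no overlaps), measuring from the bottom-left corner of the bounding box.
Web: 14 × 100, A = 1 400 mm², y = 50 mm, Ī = 1 166 667 mm⁴.
Top flange (beyond web): 86 × 20, A = 1 720 mm², y = 90 mm, Ī = 57 333 mm⁴.
Bottom flange (beyond web): 86 × 20, A = 1 720 mm², y = 10 mm, Ī = 57 333 mm⁴.
Centroid: ȳ = ΣA·y / ΣA = 50 mm.
Transfer each piece to the centroidal x-axis using Ī + A·d² with d = y − 50:
  web: d = 0 mm → contributes +1 166 667 mm⁴
  top flange (beyond web): d = 40 mm → contributes +2 809 333 mm⁴
  bottom flange (beyond web): d = -40 mm → contributes +2 809 333 mm⁴
Total I = 6 785 333 mm⁴.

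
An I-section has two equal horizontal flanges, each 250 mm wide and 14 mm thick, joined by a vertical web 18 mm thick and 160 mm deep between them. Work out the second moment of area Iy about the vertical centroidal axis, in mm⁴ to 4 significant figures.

Treat the section as a set of non-overlapping primitives; coordinates are from the bounding-box lower-left.
Bottom flange: 250 × 14, A = 3 500 mm², x = 125 mm, Ī = 18 229 167 mm⁴.
Web: 18 × 160, A = 2 880 mm², x = 125 mm, Ī = 77 760 mm⁴.
Top flange: 250 × 14, A = 3 500 mm², x = 125 mm, Ī = 18 229 167 mm⁴.
By symmetry the centroid is at mid-width, x̄ = 125 mm.
All pieces are centred on the vertical centroidal axis, so I = ΣĪ = 36 536 093 mm⁴.

Iy ≈ 3.654 × 10⁷ mm⁴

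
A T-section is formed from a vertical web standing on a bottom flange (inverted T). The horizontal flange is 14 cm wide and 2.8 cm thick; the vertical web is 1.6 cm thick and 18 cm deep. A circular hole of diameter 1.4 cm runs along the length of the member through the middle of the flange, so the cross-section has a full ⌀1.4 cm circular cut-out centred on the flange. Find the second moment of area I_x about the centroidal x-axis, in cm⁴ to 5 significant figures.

I_x ≈ 2568.2 cm⁴

Split into non-overlapping primitives; take the origin at the lower-left of the bounding box.
Flange: 14 × 2.8, A = 39.2 cm², y = 1.4 cm, Ī = 25.61067 cm⁴.
Web: 1.6 × 18, A = 28.8 cm², y = 11.8 cm, Ī = 777.6 cm⁴.
Hole (subtracted): ⌀1.4, A = 1.53938 cm², y = 1.4 cm, Ī = 0.1885741 cm⁴.
Centroid: ȳ = ΣA·y / ΣA = 5.906729 cm.
Transfer each piece to the centroidal x-axis using Ī + A·d² with d = y − 5.906729:
  flange: d = -4.506729 cm → contributes +821.7864 cm⁴
  web: d = 5.893271 cm → contributes +1777.843 cm⁴
  hole: d = -4.506729 cm → contributes −31.45432 cm⁴
Total I = 2568.175 cm⁴.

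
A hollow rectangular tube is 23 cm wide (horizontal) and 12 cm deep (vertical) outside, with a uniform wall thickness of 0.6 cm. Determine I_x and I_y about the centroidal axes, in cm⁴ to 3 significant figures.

Split into non-overlapping primitives; take the origin at the lower-left of the bounding box.
Outer rectangle: 23 × 12, A = 276 cm², y = 6 cm, Ī = 3 312 cm⁴.
Inner void (subtracted): 21.8 × 10.8, A = 235.44 cm², y = 6 cm, Ī = 2288.5 cm⁴.
By symmetry the centroid is at mid-height, ȳ = 6 cm.
All pieces are centred on the centroidal x-axis, so I = ΣĪ (holes subtracted) = 1023.5 cm⁴.
Repeating about the centroidal y-axis gives I_y = 2842.8 cm⁴.

I_x ≈ 1020 cm⁴, I_y ≈ 2840 cm⁴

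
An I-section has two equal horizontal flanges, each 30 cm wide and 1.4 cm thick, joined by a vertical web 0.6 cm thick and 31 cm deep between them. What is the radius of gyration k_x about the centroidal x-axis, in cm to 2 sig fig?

Break the section into simple shapes (no overlaps), measuring from the bottom-left corner of the bounding box.
Bottom flange: 30 × 1.4, A = 42 cm², y = 0.7 cm, Ī = 6.86 cm⁴.
Web: 0.6 × 31, A = 18.6 cm², y = 16.9 cm, Ī = 1 490 cm⁴.
Top flange: 30 × 1.4, A = 42 cm², y = 33.1 cm, Ī = 6.86 cm⁴.
By symmetry the centroid is at mid-height, ȳ = 16.9 cm.
Transfer each piece to the centroidal x-axis using Ī + A·d² with d = y − 16.9:
  bottom flange: d = -16.2 cm → contributes +11 029 cm⁴
  web: d = 0 cm → contributes +1 490 cm⁴
  top flange: d = 16.2 cm → contributes +11 029 cm⁴
Total I = 23 548 cm⁴.
Radius of gyration: k = √(I/A) = √(23 548 / 102.6) = 15.15 cm.

k_x ≈ 15 cm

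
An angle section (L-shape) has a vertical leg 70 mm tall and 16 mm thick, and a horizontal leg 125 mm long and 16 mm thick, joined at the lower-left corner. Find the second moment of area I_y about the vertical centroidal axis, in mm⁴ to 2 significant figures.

Break the section into simple shapes (no overlaps), measuring from the bottom-left corner of the bounding box.
Vertical leg: 16 × 70, A = 1 120 mm², x = 8 mm, Ī = 23 893 mm⁴.
Horizontal leg (remainder): 109 × 16, A = 1 744 mm², x = 70.5 mm, Ī = 1 726 705 mm⁴.
Centroid: x̄ = ΣA·x / ΣA = 46.06 mm.
Transfer each piece to the vertical centroidal axis using Ī + A·d² with d = x − 46.06:
  vertical leg: d = -38.06 mm → contributes +1 646 170 mm⁴
  horizontal leg (remainder): d = 24.44 mm → contributes +2 768 535 mm⁴
Total I = 4 414 705 mm⁴.

I_y ≈ 4.4 × 10⁶ mm⁴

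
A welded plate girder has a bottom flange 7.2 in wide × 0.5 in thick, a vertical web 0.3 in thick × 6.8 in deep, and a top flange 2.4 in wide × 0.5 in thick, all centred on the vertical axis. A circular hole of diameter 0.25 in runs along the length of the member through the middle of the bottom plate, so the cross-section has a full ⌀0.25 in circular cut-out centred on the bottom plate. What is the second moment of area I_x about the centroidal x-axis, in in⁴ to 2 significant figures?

I_x ≈ 60 in⁴

Treat the section as a set of non-overlapping primitives; coordinates are from the bounding-box lower-left.
Bottom plate: 7.2 × 0.5, A = 3.6 in², y = 0.25 in, Ī = 0.075 in⁴.
Web plate: 0.3 × 6.8, A = 2.04 in², y = 3.9 in, Ī = 7.861 in⁴.
Top plate: 2.4 × 0.5, A = 1.2 in², y = 7.55 in, Ī = 0.025 in⁴.
Hole (subtracted): ⌀0.25, A = 0.04909 in², y = 0.25 in, Ī = 0.0001917 in⁴.
Centroid: ȳ = ΣA·y / ΣA = 2.636 in.
Transfer each piece to the centroidal x-axis using Ī + A·d² with d = y − 2.636:
  bottom plate: d = -2.386 in → contributes +20.58 in⁴
  web plate: d = 1.264 in → contributes +11.12 in⁴
  top plate: d = 4.914 in → contributes +29 in⁴
  hole: d = -2.386 in → contributes −0.2797 in⁴
Total I = 60.41 in⁴.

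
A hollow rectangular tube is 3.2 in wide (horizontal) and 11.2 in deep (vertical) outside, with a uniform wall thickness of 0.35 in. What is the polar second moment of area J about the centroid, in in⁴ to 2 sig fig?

J ≈ 150 in⁴

Decompose the section into non-overlapping parts with the origin at the bottom-left of its bounding rectangle.
Outer rectangle: 3.2 × 11.2, A = 35.84 in², y = 5.6 in, Ī = 374.6 in⁴.
Inner void (subtracted): 2.5 × 10.5, A = 26.25 in², y = 5.6 in, Ī = 241.2 in⁴.
By symmetry the centroid is at mid-height, ȳ = 5.6 in.
All pieces are centred on the centroidal x-axis, so I = ΣĪ (holes subtracted) = 133.5 in⁴.
Repeating about the centroidal y-axis gives I_y = 16.91 in⁴.
Polar second moment: J = I_x + I_y = 150.4 in⁴.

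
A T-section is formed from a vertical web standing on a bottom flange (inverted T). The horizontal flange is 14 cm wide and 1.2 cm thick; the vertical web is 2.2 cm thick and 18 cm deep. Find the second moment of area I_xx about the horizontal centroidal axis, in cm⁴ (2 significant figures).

I_xx ≈ 2200 cm⁴

Split into non-overlapping primitives; take the origin at the lower-left of the bounding box.
Flange: 14 × 1.2, A = 16.8 cm², y = 0.6 cm, Ī = 2.016 cm⁴.
Web: 2.2 × 18, A = 39.6 cm², y = 10.2 cm, Ī = 1 069 cm⁴.
Centroid: ȳ = ΣA·y / ΣA = 7.34 cm.
Transfer each piece to the horizontal centroidal axis using Ī + A·d² with d = y − 7.34:
  flange: d = -6.74 cm → contributes +765.3 cm⁴
  web: d = 2.86 cm → contributes +1 393 cm⁴
Total I = 2 158 cm⁴.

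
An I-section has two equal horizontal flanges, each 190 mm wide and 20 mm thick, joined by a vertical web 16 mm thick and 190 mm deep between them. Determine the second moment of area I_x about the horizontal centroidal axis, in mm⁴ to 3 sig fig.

I_x ≈ 9.32 × 10⁷ mm⁴

Split into non-overlapping primitives; take the origin at the lower-left of the bounding box.
Bottom flange: 190 × 20, A = 3 800 mm², y = 10 mm, Ī = 126 667 mm⁴.
Web: 16 × 190, A = 3 040 mm², y = 115 mm, Ī = 9 145 333 mm⁴.
Top flange: 190 × 20, A = 3 800 mm², y = 220 mm, Ī = 126 667 mm⁴.
By symmetry the centroid is at mid-height, ȳ = 115 mm.
Transfer each piece to the horizontal centroidal axis using Ī + A·d² with d = y − 115:
  bottom flange: d = -105 mm → contributes +42 021 667 mm⁴
  web: d = 0 mm → contributes +9 145 333 mm⁴
  top flange: d = 105 mm → contributes +42 021 667 mm⁴
Total I = 93 188 667 mm⁴.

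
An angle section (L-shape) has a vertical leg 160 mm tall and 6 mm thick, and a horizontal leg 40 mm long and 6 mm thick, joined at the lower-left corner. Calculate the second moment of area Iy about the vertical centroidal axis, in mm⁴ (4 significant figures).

Iy ≈ 8.983 × 10⁴ mm⁴

Decompose the section into non-overlapping parts with the origin at the bottom-left of its bounding rectangle.
Vertical leg: 6 × 160, A = 960 mm², x = 3 mm, Ī = 2 880 mm⁴.
Horizontal leg (remainder): 34 × 6, A = 204 mm², x = 23 mm, Ī = 19 652 mm⁴.
Centroid: x̄ = ΣA·x / ΣA = 6.50515 mm.
Transfer each piece to the vertical centroidal axis using Ī + A·d² with d = x − 6.50515:
  vertical leg: d = -3.50515 mm → contributes +14674.7 mm⁴
  horizontal leg (remainder): d = 16.4948 mm → contributes +75156.3 mm⁴
Total I = 89 831 mm⁴.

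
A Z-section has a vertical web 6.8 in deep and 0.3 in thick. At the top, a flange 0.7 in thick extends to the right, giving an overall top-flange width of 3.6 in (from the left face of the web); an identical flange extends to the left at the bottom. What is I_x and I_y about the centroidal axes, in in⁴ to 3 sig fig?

I_x ≈ 51.0 in⁴, I_y ≈ 19.2 in⁴

Treat the section as a set of non-overlapping primitives; coordinates are from the bounding-box lower-left.
Web: 0.3 × 6.8, A = 2.04 in², y = 3.4 in, Ī = 7.8608 in⁴.
Top flange (beyond web): 3.3 × 0.7, A = 2.31 in², y = 6.45 in, Ī = 0.094325 in⁴.
Bottom flange (beyond web): 3.3 × 0.7, A = 2.31 in², y = 0.35 in, Ī = 0.094325 in⁴.
Centroid: ȳ = ΣA·y / ΣA = 3.4 in.
Transfer each piece to the centroidal x-axis using Ī + A·d² with d = y − 3.4:
  web: d = 0 in → contributes +7.8608 in⁴
  top flange (beyond web): d = 3.05 in → contributes +21.583 in⁴
  bottom flange (beyond web): d = -3.05 in → contributes +21.583 in⁴
Total I = 51.027 in⁴.
For the y-axis: x̄ = 3.45 in.
Repeating about the centroidal y-axis gives I_y = 19.177 in⁴.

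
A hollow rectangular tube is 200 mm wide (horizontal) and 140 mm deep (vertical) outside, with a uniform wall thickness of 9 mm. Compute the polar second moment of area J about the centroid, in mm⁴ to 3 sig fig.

Split into non-overlapping primitives; take the origin at the lower-left of the bounding box.
Outer rectangle: 200 × 140, A = 28 000 mm², y = 70 mm, Ī = 45 733 333 mm⁴.
Inner void (subtracted): 182 × 122, A = 22 204 mm², y = 70 mm, Ī = 27 540 361 mm⁴.
By symmetry the centroid is at mid-height, ȳ = 70 mm.
All pieces are centred on the centroidal x-axis, so I = ΣĪ (holes subtracted) = 18 192 972 mm⁴.
Repeating about the centroidal y-axis gives I_y = 32 042 892 mm⁴.
Polar second moment: J = I_x + I_y = 50 235 864 mm⁴.

J ≈ 5.02 × 10⁷ mm⁴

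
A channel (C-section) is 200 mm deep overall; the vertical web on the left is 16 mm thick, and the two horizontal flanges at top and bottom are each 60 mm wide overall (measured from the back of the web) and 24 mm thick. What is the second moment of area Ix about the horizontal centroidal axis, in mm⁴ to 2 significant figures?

Ix ≈ 2.7 × 10⁷ mm⁴

Treat the section as a set of non-overlapping primitives; coordinates are from the bounding-box lower-left.
Web: 16 × 200, A = 3 200 mm², y = 100 mm, Ī = 10 666 667 mm⁴.
Top flange (beyond web): 44 × 24, A = 1 056 mm², y = 188 mm, Ī = 50 688 mm⁴.
Bottom flange (beyond web): 44 × 24, A = 1 056 mm², y = 12 mm, Ī = 50 688 mm⁴.
By symmetry the centroid is at mid-height, ȳ = 100 mm.
Transfer each piece to the horizontal centroidal axis using Ī + A·d² with d = y − 100:
  web: d = 0 mm → contributes +10 666 667 mm⁴
  top flange (beyond web): d = 88 mm → contributes +8 228 352 mm⁴
  bottom flange (beyond web): d = -88 mm → contributes +8 228 352 mm⁴
Total I = 27 123 371 mm⁴.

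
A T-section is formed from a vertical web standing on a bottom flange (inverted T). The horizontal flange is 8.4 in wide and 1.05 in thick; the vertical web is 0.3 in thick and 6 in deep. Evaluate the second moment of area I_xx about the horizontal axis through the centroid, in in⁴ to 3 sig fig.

Split into non-overlapping primitives; take the origin at the lower-left of the bounding box.
Flange: 8.4 × 1.05, A = 8.82 in², y = 0.525 in, Ī = 0.81034 in⁴.
Web: 0.3 × 6, A = 1.8 in², y = 4.05 in, Ī = 5.4 in⁴.
Centroid: ȳ = ΣA·y / ΣA = 1.1225 in.
Transfer each piece to the horizontal axis through the centroid using Ī + A·d² with d = y − 1.1225:
  flange: d = -0.59746 in → contributes +3.9587 in⁴
  web: d = 2.9275 in → contributes +20.827 in⁴
Total I = 24.786 in⁴.

I_xx ≈ 24.8 in⁴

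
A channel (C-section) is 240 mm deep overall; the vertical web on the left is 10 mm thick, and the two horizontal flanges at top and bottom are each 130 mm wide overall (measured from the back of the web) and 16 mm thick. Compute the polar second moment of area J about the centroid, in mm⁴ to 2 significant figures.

Treat the section as a set of non-overlapping primitives; coordinates are from the bounding-box lower-left.
Web: 10 × 240, A = 2 400 mm², y = 120 mm, Ī = 11 520 000 mm⁴.
Top flange (beyond web): 120 × 16, A = 1 920 mm², y = 232 mm, Ī = 40 960 mm⁴.
Bottom flange (beyond web): 120 × 16, A = 1 920 mm², y = 8 mm, Ī = 40 960 mm⁴.
By symmetry the centroid is at mid-height, ȳ = 120 mm.
Transfer each piece to the centroidal x-axis using Ī + A·d² with d = y − 120:
  web: d = 0 mm → contributes +11 520 000 mm⁴
  top flange (beyond web): d = 112 mm → contributes +24 125 440 mm⁴
  bottom flange (beyond web): d = -112 mm → contributes +24 125 440 mm⁴
Total I = 59 770 880 mm⁴.
For the y-axis: x̄ = 45 mm.
Repeating about the centroidal y-axis gives I_y = 10 868 000 mm⁴.
Polar second moment: J = I_x + I_y = 70 638 880 mm⁴.

J ≈ 7.1 × 10⁷ mm⁴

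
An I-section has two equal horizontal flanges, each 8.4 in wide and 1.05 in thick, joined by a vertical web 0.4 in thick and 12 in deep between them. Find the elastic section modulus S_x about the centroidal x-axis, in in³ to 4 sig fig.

S_x ≈ 114.9 in³

Decompose the section into non-overlapping parts with the origin at the bottom-left of its bounding rectangle.
Bottom flange: 8.4 × 1.05, A = 8.82 in², y = 0.525 in, Ī = 0.810338 in⁴.
Web: 0.4 × 12, A = 4.8 in², y = 7.05 in, Ī = 57.6 in⁴.
Top flange: 8.4 × 1.05, A = 8.82 in², y = 13.575 in, Ī = 0.810338 in⁴.
By symmetry the centroid is at mid-height, ȳ = 7.05 in.
Transfer each piece to the centroidal x-axis using Ī + A·d² with d = y − 7.05:
  bottom flange: d = -6.525 in → contributes +376.327 in⁴
  web: d = 0 in → contributes +57.6 in⁴
  top flange: d = 6.525 in → contributes +376.327 in⁴
Total I = 810.255 in⁴.
Extreme fibre distance c = 7.05 in; S = I/c = 114.93 in³.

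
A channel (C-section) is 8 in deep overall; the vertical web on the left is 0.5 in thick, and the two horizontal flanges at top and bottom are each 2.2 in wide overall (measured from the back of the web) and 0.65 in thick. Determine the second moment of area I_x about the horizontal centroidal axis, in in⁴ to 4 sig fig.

Break the section into simple shapes (no overlaps), measuring from the bottom-left corner of the bounding box.
Web: 0.5 × 8, A = 4 in², y = 4 in, Ī = 21.3333 in⁴.
Top flange (beyond web): 1.7 × 0.65, A = 1.105 in², y = 7.675 in, Ī = 0.0389052 in⁴.
Bottom flange (beyond web): 1.7 × 0.65, A = 1.105 in², y = 0.325 in, Ī = 0.0389052 in⁴.
By symmetry the centroid is at mid-height, ȳ = 4 in.
Transfer each piece to the horizontal centroidal axis using Ī + A·d² with d = y − 4:
  web: d = 0 in → contributes +21.3333 in⁴
  top flange (beyond web): d = 3.675 in → contributes +14.9626 in⁴
  bottom flange (beyond web): d = -3.675 in → contributes +14.9626 in⁴
Total I = 51.2586 in⁴.

I_x ≈ 51.26 in⁴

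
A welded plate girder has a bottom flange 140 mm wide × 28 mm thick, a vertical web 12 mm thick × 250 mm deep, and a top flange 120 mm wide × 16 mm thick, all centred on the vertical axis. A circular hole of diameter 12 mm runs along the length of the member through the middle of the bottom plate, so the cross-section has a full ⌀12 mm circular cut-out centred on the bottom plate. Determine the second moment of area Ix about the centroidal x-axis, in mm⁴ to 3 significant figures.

Ix ≈ 1.15 × 10⁸ mm⁴

Decompose the section into non-overlapping parts with the origin at the bottom-left of its bounding rectangle.
Bottom plate: 140 × 28, A = 3 920 mm², y = 14 mm, Ī = 256 107 mm⁴.
Web plate: 12 × 250, A = 3 000 mm², y = 153 mm, Ī = 15 625 000 mm⁴.
Top plate: 120 × 16, A = 1 920 mm², y = 286 mm, Ī = 40 960 mm⁴.
Hole (subtracted): ⌀12, A = 113.1 mm², y = 14 mm, Ī = 1017.9 mm⁴.
Centroid: ȳ = ΣA·y / ΣA = 121.63 mm.
Transfer each piece to the centroidal x-axis using Ī + A·d² with d = y − 121.63:
  bottom plate: d = -107.63 mm → contributes +45 662 704 mm⁴
  web plate: d = 31.374 mm → contributes +18 578 019 mm⁴
  top plate: d = 164.37 mm → contributes +51 917 196 mm⁴
  hole: d = -107.63 mm → contributes −1 311 060 mm⁴
Total I = 114 846 860 mm⁴.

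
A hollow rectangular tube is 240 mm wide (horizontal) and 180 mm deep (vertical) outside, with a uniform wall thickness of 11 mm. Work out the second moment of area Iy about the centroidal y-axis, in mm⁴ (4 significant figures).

Iy ≈ 7.095 × 10⁷ mm⁴

Break the section into simple shapes (no overlaps), measuring from the bottom-left corner of the bounding box.
Outer rectangle: 240 × 180, A = 43 200 mm², x = 120 mm, Ī = 207 360 000 mm⁴.
Inner void (subtracted): 218 × 158, A = 34 444 mm², x = 120 mm, Ī = 136 409 721 mm⁴.
By symmetry the centroid is at mid-width, x̄ = 120 mm.
All pieces are centred on the centroidal y-axis, so I = ΣĪ (holes subtracted) = 70 950 279 mm⁴.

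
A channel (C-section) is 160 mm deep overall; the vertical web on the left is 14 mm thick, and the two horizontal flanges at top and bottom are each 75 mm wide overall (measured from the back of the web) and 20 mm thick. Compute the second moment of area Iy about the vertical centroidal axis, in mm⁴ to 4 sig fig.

Decompose the section into non-overlapping parts with the origin at the bottom-left of its bounding rectangle.
Web: 14 × 160, A = 2 240 mm², x = 7 mm, Ī = 36586.7 mm⁴.
Top flange (beyond web): 61 × 20, A = 1 220 mm², x = 44.5 mm, Ī = 378 302 mm⁴.
Bottom flange (beyond web): 61 × 20, A = 1 220 mm², x = 44.5 mm, Ī = 378 302 mm⁴.
Centroid: x̄ = ΣA·x / ΣA = 26.5513 mm.
Transfer each piece to the vertical centroidal axis using Ī + A·d² with d = x − 26.5513:
  web: d = -19.5513 mm → contributes +892 833 mm⁴
  top flange (beyond web): d = 17.9487 mm → contributes +771 333 mm⁴
  bottom flange (beyond web): d = 17.9487 mm → contributes +771 333 mm⁴
Total I = 2 435 498 mm⁴.

Iy ≈ 2.435 × 10⁶ mm⁴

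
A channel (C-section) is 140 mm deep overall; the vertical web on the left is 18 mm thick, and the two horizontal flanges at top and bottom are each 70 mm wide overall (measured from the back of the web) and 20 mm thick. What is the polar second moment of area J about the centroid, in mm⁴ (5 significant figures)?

Break the section into simple shapes (no overlaps), measuring from the bottom-left corner of the bounding box.
Web: 18 × 140, A = 2 520 mm², y = 70 mm, Ī = 4 116 000 mm⁴.
Top flange (beyond web): 52 × 20, A = 1 040 mm², y = 130 mm, Ī = 34666.67 mm⁴.
Bottom flange (beyond web): 52 × 20, A = 1 040 mm², y = 10 mm, Ī = 34666.67 mm⁴.
By symmetry the centroid is at mid-height, ȳ = 70 mm.
Transfer each piece to the centroidal x-axis using Ī + A·d² with d = y − 70:
  web: d = 0 mm → contributes +4 116 000 mm⁴
  top flange (beyond web): d = 60 mm → contributes +3 778 667 mm⁴
  bottom flange (beyond web): d = -60 mm → contributes +3 778 667 mm⁴
Total I = 11 673 333 mm⁴.
For the y-axis: x̄ = 24.82609 mm.
Repeating about the centroidal y-axis gives I_y = 1 932 594 mm⁴.
Polar second moment: J = I_x + I_y = 13 605 928 mm⁴.

J ≈ 1.3606 × 10⁷ mm⁴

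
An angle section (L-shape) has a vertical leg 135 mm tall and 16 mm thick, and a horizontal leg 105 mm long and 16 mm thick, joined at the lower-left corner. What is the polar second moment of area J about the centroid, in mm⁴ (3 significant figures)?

J ≈ 9.70 × 10⁶ mm⁴

Decompose the section into non-overlapping parts with the origin at the bottom-left of its bounding rectangle.
Vertical leg: 16 × 135, A = 2 160 mm², y = 67.5 mm, Ī = 3 280 500 mm⁴.
Horizontal leg (remainder): 89 × 16, A = 1 424 mm², y = 8 mm, Ī = 30 379 mm⁴.
Centroid: ȳ = ΣA·y / ΣA = 43.859 mm.
Transfer each piece to the centroidal x-axis using Ī + A·d² with d = y − 43.859:
  vertical leg: d = 23.641 mm → contributes +4 487 679 mm⁴
  horizontal leg (remainder): d = -35.859 mm → contributes +1 861 493 mm⁴
Total I = 6 349 172 mm⁴.
For the y-axis: x̄ = 28.859 mm.
Repeating about the centroidal y-axis gives I_y = 3 351 492 mm⁴.
Polar second moment: J = I_x + I_y = 9 700 664 mm⁴.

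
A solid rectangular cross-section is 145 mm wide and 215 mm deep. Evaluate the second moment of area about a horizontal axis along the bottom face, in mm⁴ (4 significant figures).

The section: 145 × 215, A = 31 175 mm², y = 107.5 mm, Ī = 120 088 698 mm⁴.
Transfer it to the bottom edge using Ī + A·d² with d = y − 0:
  the section: d = 107.5 mm → contributes +480 354 792 mm⁴
Total I = 480 354 792 mm⁴.

I_base ≈ 4.804 × 10⁸ mm⁴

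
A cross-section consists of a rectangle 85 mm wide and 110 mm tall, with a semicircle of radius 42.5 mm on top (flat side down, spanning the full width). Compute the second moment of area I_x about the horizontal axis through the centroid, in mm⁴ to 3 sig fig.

I_x ≈ 2.14 × 10⁷ mm⁴

Split into non-overlapping primitives; take the origin at the lower-left of the bounding box.
Rectangular body: 85 × 110, A = 9 350 mm², y = 55 mm, Ī = 9 427 917 mm⁴.
Semicircular cap: semicircle r = 42.5, A = 2837.3 mm², y = 128.04 mm, Ī = 358 086 mm⁴.
Centroid: ȳ = ΣA·y / ΣA = 72.003 mm.
Transfer each piece to the horizontal axis through the centroid using Ī + A·d² with d = y − 72.003:
  rectangular body: d = -17.003 mm → contributes +12 131 178 mm⁴
  semicircular cap: d = 56.034 mm → contributes +9 266 533 mm⁴
Total I = 21 397 711 mm⁴.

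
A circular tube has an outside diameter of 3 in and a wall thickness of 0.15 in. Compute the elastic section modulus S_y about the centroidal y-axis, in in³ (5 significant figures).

Treat the section as a set of non-overlapping primitives; coordinates are from the bounding-box lower-left.
Outer circle: ⌀3, A = 7.068583 in², x = 1.5 in, Ī = 3.976078 in⁴.
Bore (subtracted): ⌀2.7, A = 5.725553 in², x = 1.5 in, Ī = 2.608705 in⁴.
By symmetry the centroid is at mid-width, x̄ = 1.5 in.
All pieces are centred on the centroidal y-axis, so I = ΣĪ (holes subtracted) = 1.367373 in⁴.
Extreme fibre distance c = 1.5 in; S = I/c = 0.9115822 in³.

S_y ≈ 0.91158 in³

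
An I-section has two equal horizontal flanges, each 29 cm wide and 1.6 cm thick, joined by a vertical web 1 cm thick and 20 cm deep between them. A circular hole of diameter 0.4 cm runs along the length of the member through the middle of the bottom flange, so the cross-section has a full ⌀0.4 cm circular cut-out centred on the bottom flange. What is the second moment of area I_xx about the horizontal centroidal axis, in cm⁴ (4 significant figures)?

Treat the section as a set of non-overlapping primitives; coordinates are from the bounding-box lower-left.
Bottom flange: 29 × 1.6, A = 46.4 cm², y = 0.8 cm, Ī = 9.89867 cm⁴.
Web: 1 × 20, A = 20 cm², y = 11.6 cm, Ī = 666.667 cm⁴.
Top flange: 29 × 1.6, A = 46.4 cm², y = 22.4 cm, Ī = 9.89867 cm⁴.
Hole (subtracted): ⌀0.4, A = 0.125664 cm², y = 0.8 cm, Ī = 0.00125664 cm⁴.
Centroid: ȳ = ΣA·y / ΣA = 11.612 cm.
Transfer each piece to the horizontal centroidal axis using Ī + A·d² with d = y − 11.612:
  bottom flange: d = -10.812 cm → contributes +5434.07 cm⁴
  web: d = -0.0120451 cm → contributes +666.67 cm⁴
  top flange: d = 10.788 cm → contributes +5409.93 cm⁴
  hole: d = -10.812 cm → contributes −14.6914 cm⁴
Total I = 11 496 cm⁴.

I_xx ≈ 1.150 × 10⁴ cm⁴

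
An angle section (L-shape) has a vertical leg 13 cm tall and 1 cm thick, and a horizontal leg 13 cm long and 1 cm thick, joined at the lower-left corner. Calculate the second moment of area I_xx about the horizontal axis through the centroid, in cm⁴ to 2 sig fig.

I_xx ≈ 410 cm⁴

Break the section into simple shapes (no overlaps), measuring from the bottom-left corner of the bounding box.
Vertical leg: 1 × 13, A = 13 cm², y = 6.5 cm, Ī = 183.1 cm⁴.
Horizontal leg (remainder): 12 × 1, A = 12 cm², y = 0.5 cm, Ī = 1 cm⁴.
Centroid: ȳ = ΣA·y / ΣA = 3.62 cm.
Transfer each piece to the horizontal axis through the centroid using Ī + A·d² with d = y − 3.62:
  vertical leg: d = 2.88 cm → contributes +290.9 cm⁴
  horizontal leg (remainder): d = -3.12 cm → contributes +117.8 cm⁴
Total I = 408.7 cm⁴.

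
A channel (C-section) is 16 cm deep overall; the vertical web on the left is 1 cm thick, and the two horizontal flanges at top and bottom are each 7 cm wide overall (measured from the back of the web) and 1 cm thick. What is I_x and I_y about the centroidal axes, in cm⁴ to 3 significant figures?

I_x ≈ 1020 cm⁴, I_y ≈ 121 cm⁴

Split into non-overlapping primitives; take the origin at the lower-left of the bounding box.
Web: 1 × 16, A = 16 cm², y = 8 cm, Ī = 341.33 cm⁴.
Top flange (beyond web): 6 × 1, A = 6 cm², y = 15.5 cm, Ī = 0.5 cm⁴.
Bottom flange (beyond web): 6 × 1, A = 6 cm², y = 0.5 cm, Ī = 0.5 cm⁴.
By symmetry the centroid is at mid-height, ȳ = 8 cm.
Transfer each piece to the centroidal x-axis using Ī + A·d² with d = y − 8:
  web: d = 0 cm → contributes +341.33 cm⁴
  top flange (beyond web): d = 7.5 cm → contributes +338 cm⁴
  bottom flange (beyond web): d = -7.5 cm → contributes +338 cm⁴
Total I = 1017.3 cm⁴.
For the y-axis: x̄ = 2 cm.
Repeating about the centroidal y-axis gives I_y = 121.33 cm⁴.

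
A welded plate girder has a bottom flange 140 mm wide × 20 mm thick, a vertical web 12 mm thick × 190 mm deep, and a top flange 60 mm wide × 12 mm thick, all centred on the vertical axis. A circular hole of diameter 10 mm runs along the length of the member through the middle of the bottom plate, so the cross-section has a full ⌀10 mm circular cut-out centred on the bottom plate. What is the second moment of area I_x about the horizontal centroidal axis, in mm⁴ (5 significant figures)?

I_x ≈ 3.6377 × 10⁷ mm⁴

Break the section into simple shapes (no overlaps), measuring from the bottom-left corner of the bounding box.
Bottom plate: 140 × 20, A = 2 800 mm², y = 10 mm, Ī = 93333.33 mm⁴.
Web plate: 12 × 190, A = 2 280 mm², y = 115 mm, Ī = 6 859 000 mm⁴.
Top plate: 60 × 12, A = 720 mm², y = 216 mm, Ī = 8 640 mm⁴.
Hole (subtracted): ⌀10, A = 78.53982 mm², y = 10 mm, Ī = 490.8739 mm⁴.
Centroid: ȳ = ΣA·y / ΣA = 77.76592 mm.
Transfer each piece to the horizontal centroidal axis using Ī + A·d² with d = y − 77.76592:
  bottom plate: d = -67.76592 mm → contributes +12 951 548 mm⁴
  web plate: d = 37.23408 mm → contributes +10 019 939 mm⁴
  top plate: d = 138.2341 mm → contributes +13 766 876 mm⁴
  hole: d = -67.76592 mm → contributes −361 163 mm⁴
Total I = 36 377 201 mm⁴.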